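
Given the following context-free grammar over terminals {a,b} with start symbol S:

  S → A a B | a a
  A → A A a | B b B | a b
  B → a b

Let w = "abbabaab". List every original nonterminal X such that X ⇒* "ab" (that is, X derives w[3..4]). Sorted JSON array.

CNF form of G:
  S -> A X4 | T0 T0
  A -> A X2 | B X3 | T0 T1
  B -> T0 T1
  T0 -> a
  T1 -> b
  X2 -> A T0
  X3 -> T1 B
  X4 -> T0 B

CYK fill (cells [i..j] with 3 ≤ i ≤ j ≤ 4 only):
  cell(3,3) a: {T0}  orig:{}
  cell(4,4) b: {T1}  orig:{}
  cell(3,4) ab: {A,B}

Original NTs in T[3,4] deriving "ab": ["A", "B"]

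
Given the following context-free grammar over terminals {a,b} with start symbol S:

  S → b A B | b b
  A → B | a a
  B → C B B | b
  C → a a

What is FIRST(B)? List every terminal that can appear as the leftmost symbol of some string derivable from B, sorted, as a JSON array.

FIRST iteration:
iter 1:
  A via A→a a: +{a}
  B via B→b: +{b}
  C via C→a a: +{a}
  S via S→b A B: +{b}
  FIRST[S]={b}  FIRST[A]={a}  FIRST[B]={b}  FIRST[C]={a}
iter 2:
  A via A→B: +{b}
  B via B→C B B: +{a}
  FIRST[S]={b}  FIRST[A]={a,b}  FIRST[B]={a,b}  FIRST[C]={a}
iter 3: done
  FIRST[S]={b}  FIRST[A]={a,b}  FIRST[B]={a,b}  FIRST[C]={a}

FIRST(B) = ["a", "b"]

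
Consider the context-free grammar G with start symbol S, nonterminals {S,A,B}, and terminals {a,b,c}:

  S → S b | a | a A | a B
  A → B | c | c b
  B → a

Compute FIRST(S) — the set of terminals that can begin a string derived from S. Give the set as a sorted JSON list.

FIRST sets, iterate to fixpoint:
round 1:
  A via A→c: +{c}
  B via B→a: +{a}
  S via S→a: +{a}
  FIRST(S)={a}  FIRST(A)={c}  FIRST(B)={a}
round 2:
  A via A→B: +{a}
  FIRST(S)={a}  FIRST(A)={a,c}  FIRST(B)={a}
round 3: done
  FIRST(S)={a}  FIRST(A)={a,c}  FIRST(B)={a}

FIRST(S) = ["a"]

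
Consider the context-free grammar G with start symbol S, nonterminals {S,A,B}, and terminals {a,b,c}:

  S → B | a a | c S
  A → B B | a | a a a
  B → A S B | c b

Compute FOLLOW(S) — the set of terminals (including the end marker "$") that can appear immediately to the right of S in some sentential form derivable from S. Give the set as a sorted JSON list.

Compute FIRST by fixpoint:
iter 1:
  A via A→a: +{a}
  B via B→A S B: +{a}
  B via B→c b: +{c}
  S via S→B: +{a,c}
  FIRST[S]={a,c}  FIRST[A]={a}  FIRST[B]={a,c}
iter 2:
  A via A→B B: +{c}
  FIRST[S]={a,c}  FIRST[A]={a,c}  FIRST[B]={a,c}
iter 3: — fixpoint
  FIRST[S]={a,c}  FIRST[A]={a,c}  FIRST[B]={a,c}

Compute FOLLOW by fixpoint:
initialize: $ ∈ FOLLOW(S)
iter 1:
  A→B B: FOLLOW(B) ⊇ FIRST(B) = {a,c}; new: +{a,c}
  B→A S B: FOLLOW(A) ⊇ FIRST(S) = {a,c}; new: +{a,c}
  B→A S B: FOLLOW(S) ⊇ FIRST(B) = {a,c}; new: +{a,c}
  S→B: FOLLOW(B) ⊇ FOLLOW(S) ⊇ {$,a,c}; new: +{$}
  FOLLOW[S]={$,a,c}  FOLLOW[A]={a,c}  FOLLOW[B]={$,a,c}
iter 2: (no change)
  FOLLOW[S]={$,a,c}  FOLLOW[A]={a,c}  FOLLOW[B]={$,a,c}

FOLLOW(S) = ["$", "a", "c"]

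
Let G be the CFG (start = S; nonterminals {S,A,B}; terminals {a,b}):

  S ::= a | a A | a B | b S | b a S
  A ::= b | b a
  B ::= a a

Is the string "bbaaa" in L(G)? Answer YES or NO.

Convert to CNF:
  S -> T0 S | T0 X2 | T1 A | T1 B | a
  A -> T0 T1 | b
  B -> T1 T1
  T0 -> b
  T1 -> a
  X2 -> T1 S

CYK table (by increasing span):
  T[0,0] 'b' = {A,T0}  orig:{A}
  T[1,1] 'b' = {A,T0}  orig:{A}
  T[2,2] 'a' = {S,T1}  orig:{S}
  T[3,3] 'a' = {S,T1}  orig:{S}
  T[4,4] 'a' = {S,T1}  orig:{S}
  T[0,1] 'bb' = ∅
  T[1,2] 'ba' = {A,S}
  T[2,3] 'aa' = {B,X2}  orig:{B}
  T[3,4] 'aa' = {B,X2}  orig:{B}
  T[0,2] 'bba' = {S}
  T[1,3] 'baa' = {S}
  T[2,4] 'aaa' = {S}
  T[0,3] 'bbaa' = {S}
  T[1,4] 'baaa' = {S}
  T[0,4] 'bbaaa' = {S}

S ∈ T[0,4] ⇒ YES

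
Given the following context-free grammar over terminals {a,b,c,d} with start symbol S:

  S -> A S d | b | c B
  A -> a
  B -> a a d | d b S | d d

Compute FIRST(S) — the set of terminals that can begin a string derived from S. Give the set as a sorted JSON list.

FIRST sets, iterate to fixpoint:
[1]
  A via A→a: +{a}
  B via B→a a d: +{a}
  B via B→d b S: +{d}
  S via S→A S d: +{a}
  S via S→b: +{b}
  S via S→c B: +{c}
  S: {a,b,c}  A: {a}  B: {a,d}
[2] — fixpoint
  S: {a,b,c}  A: {a}  B: {a,d}

FIRST(S) = ["a", "b", "c"]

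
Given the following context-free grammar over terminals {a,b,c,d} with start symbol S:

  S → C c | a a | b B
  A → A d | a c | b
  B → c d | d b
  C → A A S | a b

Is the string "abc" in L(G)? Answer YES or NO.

Convert to CNF:
  S -> C T2 | T1 T1 | T3 B
  A -> A T0 | T1 T2 | b
  B -> T0 T3 | T2 T0
  C -> A X4 | T1 T3
  T0 -> d
  T1 -> a
  T2 -> c
  T3 -> b
  X4 -> A S

Fill CYK table bottom-up:
  [0..0]={T1}  "a"  orig:{}
  [1..1]={A,T3}  "b"  orig:{A}
  [2..2]={T2}  "c"  orig:{}
  [0..1]={C}  "ab"
  [1..2]=∅  "bc"
  [0..2]={S}  "abc"

S ∈ T[0,2] ⇒ YES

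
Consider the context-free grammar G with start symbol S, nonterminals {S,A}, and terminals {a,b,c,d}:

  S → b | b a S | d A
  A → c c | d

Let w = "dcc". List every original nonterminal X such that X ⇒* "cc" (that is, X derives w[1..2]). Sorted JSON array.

CNF form of G:
  S -> T1 X4 | T3 A | b
  A -> T0 T0 | d
  T0 -> c
  T1 -> b
  T2 -> a
  T3 -> d
  X4 -> T2 S

Fill CYK table bottom-up — only the sub-triangle for w[1..2]:
  [1..1]={T0}  "c"  orig:{}
  [2..2]={T0}  "c"  orig:{}
  [1..2]={A}  "cc"

Original NTs in T[1,2] deriving "cc": ["A"]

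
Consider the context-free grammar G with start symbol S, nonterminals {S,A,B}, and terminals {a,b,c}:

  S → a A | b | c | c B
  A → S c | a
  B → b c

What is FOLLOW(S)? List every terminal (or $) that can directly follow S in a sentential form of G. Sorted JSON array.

FIRST iteration:
[1]
  A via A→a: +{a}
  B via B→b c: +{b}
  S via S→a A: +{a}
  S via S→b: +{b}
  S via S→c: +{c}
  FIRST[S]={a,b,c}  FIRST[A]={a}  FIRST[B]={b}
[2]
  A via A→S c: +{b,c}
  FIRST[S]={a,b,c}  FIRST[A]={a,b,c}  FIRST[B]={b}
[3] done
  FIRST[S]={a,b,c}  FIRST[A]={a,b,c}  FIRST[B]={b}

FOLLOW sets:
seed FOLLOW(S) with $
iter 1:
  A→S c: FOLLOW(S) ⊇ FIRST(c) = {c}; new: +{c}
  S→a A: FOLLOW(A) ⊇ FOLLOW(S) ⊇ {$,c}; new: +{$,c}
  S→c B: FOLLOW(B) ⊇ FOLLOW(S) ⊇ {$,c}; new: +{$,c}
  FOLLOW(S)={$,c}  FOLLOW(A)={$,c}  FOLLOW(B)={$,c}
iter 2: (stable)
  FOLLOW(S)={$,c}  FOLLOW(A)={$,c}  FOLLOW(B)={$,c}

FOLLOW(S) = ["$", "c"]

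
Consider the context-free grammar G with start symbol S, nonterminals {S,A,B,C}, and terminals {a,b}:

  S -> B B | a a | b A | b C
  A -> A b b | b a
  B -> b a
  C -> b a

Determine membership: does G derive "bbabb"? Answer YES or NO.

Convert to CNF:
  S -> B B | T0 A | T0 C | T1 T1
  A -> A X2 | T0 T1
  B -> T0 T1
  C -> T0 T1
  T0 -> b
  T1 -> a
  X2 -> T0 T0

Fill CYK table bottom-up:
  T[0,0] 'b' = {T0}  orig:{}
  T[1,1] 'b' = {T0}  orig:{}
  T[2,2] 'a' = {T1}  orig:{}
  T[3,3] 'b' = {T0}  orig:{}
  T[4,4] 'b' = {T0}  orig:{}
  T[0,1] 'bb' = {X2}  orig:{}
  T[1,2] 'ba' = {A,B,C}
  T[2,3] 'ab' = ∅
  T[3,4] 'bb' = {X2}  orig:{}
  T[0,2] 'bba' = {S}
  T[1,3] 'bab' = ∅
  T[2,4] 'abb' = ∅
  T[0,3] 'bbab' = ∅
  T[1,4] 'babb' = {A}
  T[0,4] 'bbabb' = {S}

S ∈ T[0,4] ⇒ YES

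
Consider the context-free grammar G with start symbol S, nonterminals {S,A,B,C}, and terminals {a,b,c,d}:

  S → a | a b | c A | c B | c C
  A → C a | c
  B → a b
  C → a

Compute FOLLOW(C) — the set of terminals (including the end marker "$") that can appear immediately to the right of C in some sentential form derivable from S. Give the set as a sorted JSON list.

FIRST sets, iterate to fixpoint:
round 1:
  A via A→c: +{c}
  B via B→a b: +{a}
  C via C→a: +{a}
  S via S→a: +{a}
  S via S→c A: +{c}
  S: {a,c}  A: {c}  B: {a}  C: {a}
round 2:
  A via A→C a: +{a}
  S: {a,c}  A: {a,c}  B: {a}  C: {a}
round 3: (stable)
  S: {a,c}  A: {a,c}  B: {a}  C: {a}

FOLLOW iteration:
initialize: $ ∈ FOLLOW(S)
iter 1:
  A→C a: FOLLOW(C) ⊇ FIRST(a) = {a}; new: +{a}
  S→c A: FOLLOW(A) ⊇ FOLLOW(S) ⊇ {$}; new: +{$}
  S→c B: FOLLOW(B) ⊇ FOLLOW(S) ⊇ {$}; new: +{$}
  S→c C: FOLLOW(C) ⊇ FOLLOW(S) ⊇ {$}; new: +{$}
  S: {$}  A: {$}  B: {$}  C: {$,a}
iter 2: (stable)
  S: {$}  A: {$}  B: {$}  C: {$,a}

FOLLOW(C) = ["$", "a"]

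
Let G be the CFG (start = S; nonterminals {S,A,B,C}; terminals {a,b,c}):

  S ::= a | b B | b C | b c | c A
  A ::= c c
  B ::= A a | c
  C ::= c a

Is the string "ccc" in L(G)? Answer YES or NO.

Convert to CNF:
  S -> T0 A | T2 B | T2 C | T2 T0 | a
  A -> T0 T0
  B -> A T1 | c
  C -> T0 T1
  T0 -> c
  T1 -> a
  T2 -> b

Fill CYK table bottom-up:
  [0..0]={B,T0}  "c"  orig:{B}
  [1..1]={B,T0}  "c"  orig:{B}
  [2..2]={B,T0}  "c"  orig:{B}
  [0..1]={A}  "cc"
  [1..2]={A}  "cc"
  [0..2]={S}  "ccc"

S ∈ T[0,2] ⇒ YES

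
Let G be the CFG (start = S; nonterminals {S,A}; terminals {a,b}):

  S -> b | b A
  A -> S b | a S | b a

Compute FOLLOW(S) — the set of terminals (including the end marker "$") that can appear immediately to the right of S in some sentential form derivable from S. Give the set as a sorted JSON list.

FIRST iteration:
[1]
  A via A→a S: +{a}
  A via A→b a: +{b}
  S via S→b: +{b}
  FIRST(S)={b}  FIRST(A)={a,b}
[2] done
  FIRST(S)={b}  FIRST(A)={a,b}

FOLLOW iteration:
seed FOLLOW(S) with $
pass 1:
  A→S b: FOLLOW(S) ⊇ FIRST(b) = {b}; new: +{b}
  S→b A: FOLLOW(A) ⊇ FOLLOW(S) ⊇ {$,b}; new: +{$,b}
  FOLLOW(S)={$,b}  FOLLOW(A)={$,b}
pass 2: (no change)
  FOLLOW(S)={$,b}  FOLLOW(A)={$,b}

FOLLOW(S) = ["$", "b"]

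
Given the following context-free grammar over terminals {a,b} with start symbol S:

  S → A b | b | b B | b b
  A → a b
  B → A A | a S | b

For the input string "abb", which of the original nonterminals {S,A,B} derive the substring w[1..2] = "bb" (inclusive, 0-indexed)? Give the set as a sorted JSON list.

CNF form of G:
  S -> A T1 | T1 B | T1 T1 | b
  A -> T0 T1
  B -> A A | T0 S | b
  T0 -> a
  T1 -> b

Fill CYK table bottom-up (cells [i..j] with 1 ≤ i ≤ j ≤ 2 only):
  [1..1]={B,S,T1}  "b"  orig:{B,S}
  [2..2]={B,S,T1}  "b"  orig:{B,S}
  [1..2]={S}  "bb"

Original NTs in T[1,2] deriving "bb": ["S"]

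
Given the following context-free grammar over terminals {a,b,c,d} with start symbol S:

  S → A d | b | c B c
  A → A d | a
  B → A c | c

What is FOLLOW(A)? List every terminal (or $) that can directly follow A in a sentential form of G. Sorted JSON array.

FIRST iteration:
[1]
  A via A→a: +{a}
  B via B→A c: +{a}
  B via B→c: +{c}
  S via S→A d: +{a}
  S via S→b: +{b}
  S via S→c B c: +{c}
  FIRST(S)={a,b,c}  FIRST(A)={a}  FIRST(B)={a,c}
[2] (stable)
  FIRST(S)={a,b,c}  FIRST(A)={a}  FIRST(B)={a,c}

Compute FOLLOW by fixpoint:
initialize: $ ∈ FOLLOW(S)
[1]
  A→A d: FOLLOW(A) ⊇ FIRST(d) = {d}; new: +{d}
  B→A c: FOLLOW(A) ⊇ FIRST(c) = {c}; new: +{c}
  S→c B c: FOLLOW(B) ⊇ FIRST(c) = {c}; new: +{c}
  FOLLOW(S)={$}  FOLLOW(A)={c,d}  FOLLOW(B)={c}
[2] done
  FOLLOW(S)={$}  FOLLOW(A)={c,d}  FOLLOW(B)={c}

FOLLOW(A) = ["c", "d"]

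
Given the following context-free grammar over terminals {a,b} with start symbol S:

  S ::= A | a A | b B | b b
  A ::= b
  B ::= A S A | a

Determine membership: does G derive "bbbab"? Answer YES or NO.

CNF form of G:
  S -> T0 A | T1 B | T1 T1 | b
  A -> b
  B -> A X2 | a
  T0 -> a
  T1 -> b
  X2 -> S A

Fill CYK table bottom-up:
  cell(0,0) b: {A,S,T1}  orig:{A,S}
  cell(1,1) b: {A,S,T1}  orig:{A,S}
  cell(2,2) b: {A,S,T1}  orig:{A,S}
  cell(3,3) a: {B,T0}  orig:{B}
  cell(4,4) b: {A,S,T1}  orig:{A,S}
  cell(0,1) bb: {S,X2}  orig:{S}
  cell(1,2) bb: {S,X2}  orig:{S}
  cell(2,3) ba: {S}
  cell(3,4) ab: {S}
  cell(0,2) bbb: {B,X2}  orig:{B}
  cell(1,3) bba: ∅
  cell(2,4) bab: {X2}  orig:{}
  cell(0,3) bbba: ∅
  cell(1,4) bbab: {B}
  cell(0,4) bbbab: {S}

S ∈ T[0,4] ⇒ YES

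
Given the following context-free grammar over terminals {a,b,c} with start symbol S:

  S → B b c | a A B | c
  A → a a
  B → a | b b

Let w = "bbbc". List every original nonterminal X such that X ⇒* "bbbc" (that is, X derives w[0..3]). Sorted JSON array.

Convert to CNF:
  S -> B X3 | T0 X4 | c
  A -> T0 T0
  B -> T1 T1 | a
  T0 -> a
  T1 -> b
  T2 -> c
  X3 -> T1 T2
  X4 -> A B

Fill CYK table bottom-up — only the sub-triangle for w[0..3]:
  cell(0,0) b: {T1}  orig:{}
  cell(1,1) b: {T1}  orig:{}
  cell(2,2) b: {T1}  orig:{}
  cell(3,3) c: {S,T2}  orig:{S}
  cell(0,1) bb: {B}
  cell(1,2) bb: {B}
  cell(2,3) bc: {X3}  orig:{}
  cell(0,2) bbb: ∅
  cell(1,3) bbc: ∅
  cell(0,3) bbbc: {S}

Original NTs in T[0,3] deriving "bbbc": ["S"]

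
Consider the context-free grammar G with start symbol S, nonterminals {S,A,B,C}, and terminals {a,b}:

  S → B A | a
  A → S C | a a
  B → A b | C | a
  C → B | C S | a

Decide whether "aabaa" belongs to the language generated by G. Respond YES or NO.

CNF form of G:
  S -> B A | a
  A -> S C | T0 T0
  B -> A T1 | C S | a
  C -> A T1 | C S | a
  T0 -> a
  T1 -> b

CYK table (by increasing span):
  cell(0,0) a: {B,C,S,T0}  orig:{B,C,S}
  cell(1,1) a: {B,C,S,T0}  orig:{B,C,S}
  cell(2,2) b: {T1}  orig:{}
  cell(3,3) a: {B,C,S,T0}  orig:{B,C,S}
  cell(4,4) a: {B,C,S,T0}  orig:{B,C,S}
  cell(0,1) aa: {A,B,C}
  cell(1,2) ab: ∅
  cell(2,3) ba: ∅
  cell(3,4) aa: {A,B,C}
  cell(0,2) aab: {B,C}
  cell(1,3) aba: ∅
  cell(2,4) baa: ∅
  cell(0,3) aaba: {B,C}
  cell(1,4) abaa: ∅
  cell(0,4) aabaa: {B,C,S}

S ∈ T[0,4] ⇒ YES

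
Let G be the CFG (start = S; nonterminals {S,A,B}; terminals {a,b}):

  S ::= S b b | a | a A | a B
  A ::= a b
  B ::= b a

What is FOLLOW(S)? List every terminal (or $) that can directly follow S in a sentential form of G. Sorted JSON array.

FIRST sets, iterate to fixpoint:
round 1:
  A via A→a b: +{a}
  B via B→b a: +{b}
  S via S→a: +{a}
  FIRST[S]={a}  FIRST[A]={a}  FIRST[B]={b}
round 2: done
  FIRST[S]={a}  FIRST[A]={a}  FIRST[B]={b}

FOLLOW iteration:
initialize: $ ∈ FOLLOW(S)
[1]
  S→S b b: FOLLOW(S) ⊇ FIRST(b) = {b}; new: +{b}
  S→a A: FOLLOW(A) ⊇ FOLLOW(S) ⊇ {$,b}; new: +{$,b}
  S→a B: FOLLOW(B) ⊇ FOLLOW(S) ⊇ {$,b}; new: +{$,b}
  FOLLOW[S]={$,b}  FOLLOW[A]={$,b}  FOLLOW[B]={$,b}
[2] done
  FOLLOW[S]={$,b}  FOLLOW[A]={$,b}  FOLLOW[B]={$,b}

FOLLOW(S) = ["$", "b"]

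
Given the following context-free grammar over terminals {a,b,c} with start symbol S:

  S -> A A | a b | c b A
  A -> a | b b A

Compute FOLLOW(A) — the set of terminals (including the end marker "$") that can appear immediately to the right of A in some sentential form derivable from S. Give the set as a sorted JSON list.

FIRST sets, iterate to fixpoint:
iter 1:
  A via A→a: +{a}
  A via A→b b A: +{b}
  S via S→A A: +{a,b}
  S via S→c b A: +{c}
  FIRST(S)={a,b,c}  FIRST(A)={a,b}
iter 2: (stable)
  FIRST(S)={a,b,c}  FIRST(A)={a,b}

FOLLOW sets:
seed FOLLOW(S) with $
iter 1:
  S→A A: FOLLOW(A) ⊇ FIRST(A) = {a,b}; new: +{a,b}
  S→A A: FOLLOW(A) ⊇ FOLLOW(S) ⊇ {$}; new: +{$}
  FOLLOW(S)={$}  FOLLOW(A)={$,a,b}
iter 2: done
  FOLLOW(S)={$}  FOLLOW(A)={$,a,b}

FOLLOW(A) = ["$", "a", "b"]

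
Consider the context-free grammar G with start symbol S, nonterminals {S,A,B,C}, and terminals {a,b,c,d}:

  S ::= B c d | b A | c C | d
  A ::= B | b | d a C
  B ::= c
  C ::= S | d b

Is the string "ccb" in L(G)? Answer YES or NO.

Convert to CNF:
  S -> B X6 | T2 C | T3 A | d
  A -> T0 X4 | b | c
  B -> c
  C -> B X5 | T0 T3 | T2 C | T3 A | d
  T0 -> d
  T1 -> a
  T2 -> c
  T3 -> b
  X4 -> T1 C
  X5 -> T2 T0
  X6 -> T2 T0

CYK fill:
  cell(0,0) c: {A,B,T2}  orig:{A,B}
  cell(1,1) c: {A,B,T2}  orig:{A,B}
  cell(2,2) b: {A,T3}  orig:{A}
  cell(0,1) cc: ∅
  cell(1,2) cb: ∅
  cell(0,2) ccb: ∅

S ∉ T[0,2] ⇒ NO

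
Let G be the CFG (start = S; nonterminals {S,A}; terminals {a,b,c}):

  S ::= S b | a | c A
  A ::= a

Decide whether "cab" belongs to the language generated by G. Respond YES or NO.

CNF form of G:
  S -> S T0 | T1 A | a
  A -> a
  T0 -> b
  T1 -> c

Fill CYK table bottom-up:
  T[0,0] 'c' = {T1}  orig:{}
  T[1,1] 'a' = {A,S}
  T[2,2] 'b' = {T0}  orig:{}
  T[0,1] 'ca' = {S}
  T[1,2] 'ab' = {S}
  T[0,2] 'cab' = {S}

S ∈ T[0,2] ⇒ YES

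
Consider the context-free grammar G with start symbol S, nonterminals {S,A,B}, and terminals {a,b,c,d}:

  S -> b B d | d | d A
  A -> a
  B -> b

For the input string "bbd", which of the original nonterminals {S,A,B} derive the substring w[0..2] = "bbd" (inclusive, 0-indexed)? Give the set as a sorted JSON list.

CNF form of G:
  S -> T0 X2 | T1 A | d
  A -> a
  B -> b
  T0 -> b
  T1 -> d
  X2 -> B T1

CYK table (by increasing span), restricted to cells inside w[0..2]:
  cell(0,0) b: {B,T0}  orig:{B}
  cell(1,1) b: {B,T0}  orig:{B}
  cell(2,2) d: {S,T1}  orig:{S}
  cell(0,1) bb: ∅
  cell(1,2) bd: {X2}  orig:{}
  cell(0,2) bbd: {S}

Original NTs in T[0,2] deriving "bbd": ["S"]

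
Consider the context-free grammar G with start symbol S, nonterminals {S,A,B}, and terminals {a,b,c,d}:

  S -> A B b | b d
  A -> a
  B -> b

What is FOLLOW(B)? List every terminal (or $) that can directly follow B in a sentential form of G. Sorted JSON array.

FIRST iteration:
round 1:
  A via A→a: +{a}
  B via B→b: +{b}
  S via S→A B b: +{a}
  S via S→b d: +{b}
  S: {a,b}  A: {a}  B: {b}
round 2: done
  S: {a,b}  A: {a}  B: {b}

Compute FOLLOW by fixpoint:
FOLLOW(S) := {$}
round 1:
  S→A B b: FOLLOW(A) ⊇ FIRST(B) = {b}; new: +{b}
  S→A B b: FOLLOW(B) ⊇ FIRST(b) = {b}; new: +{b}
  S: {$}  A: {b}  B: {b}
round 2: — fixpoint
  S: {$}  A: {b}  B: {b}

FOLLOW(B) = ["b"]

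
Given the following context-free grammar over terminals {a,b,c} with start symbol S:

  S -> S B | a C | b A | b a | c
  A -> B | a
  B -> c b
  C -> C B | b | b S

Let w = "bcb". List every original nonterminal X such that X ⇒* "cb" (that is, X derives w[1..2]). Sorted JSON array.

CNF form of G:
  S -> S B | T1 A | T1 T2 | T2 C | c
  A -> T0 T1 | a
  B -> T0 T1
  C -> C B | T1 S | b
  T0 -> c
  T1 -> b
  T2 -> a

CYK fill — only the sub-triangle for w[1..2]:
  [1..1]={S,T0}  "c"  orig:{S}
  [2..2]={C,T1}  "b"  orig:{C}
  [1..2]={A,B}  "cb"

Original NTs in T[1,2] deriving "cb": ["A", "B"]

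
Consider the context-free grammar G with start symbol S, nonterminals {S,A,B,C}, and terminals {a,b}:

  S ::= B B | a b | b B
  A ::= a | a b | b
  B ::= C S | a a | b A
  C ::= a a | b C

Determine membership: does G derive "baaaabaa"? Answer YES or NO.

Convert to CNF:
  S -> B B | T0 T1 | T1 B
  A -> T0 T1 | a | b
  B -> C S | T0 T0 | T1 A
  C -> T0 T0 | T1 C
  T0 -> a
  T1 -> b

CYK fill:
  cell(0,0) b: {A,T1}  orig:{A}
  cell(1,1) a: {A,T0}  orig:{A}
  cell(2,2) a: {A,T0}  orig:{A}
  cell(3,3) a: {A,T0}  orig:{A}
  cell(4,4) a: {A,T0}  orig:{A}
  cell(5,5) b: {A,T1}  orig:{A}
  cell(6,6) a: {A,T0}  orig:{A}
  cell(7,7) a: {A,T0}  orig:{A}
  cell(0,1) ba: {B}
  cell(1,2) aa: {B,C}
  cell(2,3) aa: {B,C}
  cell(3,4) aa: {B,C}
  cell(4,5) ab: {A,S}
  cell(5,6) ba: {B}
  cell(6,7) aa: {B,C}
  cell(0,2) baa: {C,S}
  cell(1,3) aaa: ∅
  cell(2,4) aaa: ∅
  cell(3,5) aab: ∅
  cell(4,6) aba: ∅
  cell(5,7) baa: {C,S}
  cell(0,3) baaa: {S}
  cell(1,4) aaaa: {S}
  cell(2,5) aaab: {B}
  cell(3,6) aaba: {S}
  cell(4,7) abaa: ∅
  cell(0,4) baaaa: ∅
  cell(1,5) aaaab: ∅
  cell(2,6) aaaba: ∅
  cell(3,7) aabaa: {B}
  cell(0,5) baaaab: {S}
  cell(1,6) aaaaba: {B}
  cell(2,7) aaabaa: {S}
  cell(0,6) baaaaba: {B,S}
  cell(1,7) aaaabaa: {S}
  cell(0,7) baaaabaa: ∅

S ∉ T[0,7] ⇒ NO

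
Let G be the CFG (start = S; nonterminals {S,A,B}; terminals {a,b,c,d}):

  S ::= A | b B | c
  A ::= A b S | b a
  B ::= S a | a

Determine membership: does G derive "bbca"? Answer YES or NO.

Convert to CNF:
  S -> A X3 | T0 B | T0 T1 | c
  A -> A X2 | T0 T1
  B -> S T1 | a
  T0 -> b
  T1 -> a
  X2 -> T0 S
  X3 -> T0 S

CYK fill:
  T[0,0] 'b' = {T0}  orig:{}
  T[1,1] 'b' = {T0}  orig:{}
  T[2,2] 'c' = {S}
  T[3,3] 'a' = {B,T1}  orig:{B}
  T[0,1] 'bb' = ∅
  T[1,2] 'bc' = {X2,X3}  orig:{}
  T[2,3] 'ca' = {B}
  T[0,2] 'bbc' = ∅
  T[1,3] 'bca' = {S}
  T[0,3] 'bbca' = {X2,X3}  orig:{}

S ∉ T[0,3] ⇒ NO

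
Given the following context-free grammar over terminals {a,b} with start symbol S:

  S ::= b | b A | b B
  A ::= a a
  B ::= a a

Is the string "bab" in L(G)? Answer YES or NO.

Convert to CNF:
  S -> T1 A | T1 B | b
  A -> T0 T0
  B -> T0 T0
  T0 -> a
  T1 -> b

Fill CYK table bottom-up:
  cell(0,0) b: {S,T1}  orig:{S}
  cell(1,1) a: {T0}  orig:{}
  cell(2,2) b: {S,T1}  orig:{S}
  cell(0,1) ba: ∅
  cell(1,2) ab: ∅
  cell(0,2) bab: ∅

S ∉ T[0,2] ⇒ NO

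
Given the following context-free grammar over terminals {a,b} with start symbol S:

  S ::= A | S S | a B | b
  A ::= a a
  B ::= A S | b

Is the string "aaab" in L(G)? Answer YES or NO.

CNF form of G:
  S -> S S | T0 B | T0 T0 | b
  A -> T0 T0
  B -> A S | b
  T0 -> a

CYK fill:
  cell(0,0) a: {T0}  orig:{}
  cell(1,1) a: {T0}  orig:{}
  cell(2,2) a: {T0}  orig:{}
  cell(3,3) b: {B,S}
  cell(0,1) aa: {A,S}
  cell(1,2) aa: {A,S}
  cell(2,3) ab: {S}
  cell(0,2) aaa: ∅
  cell(1,3) aab: {B,S}
  cell(0,3) aaab: {B,S}

S ∈ T[0,3] ⇒ YES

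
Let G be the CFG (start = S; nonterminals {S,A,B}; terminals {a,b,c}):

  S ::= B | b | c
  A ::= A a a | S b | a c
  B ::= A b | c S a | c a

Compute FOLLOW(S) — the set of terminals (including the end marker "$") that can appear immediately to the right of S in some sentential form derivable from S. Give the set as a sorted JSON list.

FIRST sets, iterate to fixpoint:
[1]
  A via A→a c: +{a}
  B via B→A b: +{a}
  B via B→c S a: +{c}
  S via S→B: +{a,c}
  S via S→b: +{b}
  FIRST[S]={a,b,c}  FIRST[A]={a}  FIRST[B]={a,c}
[2]
  A via A→S b: +{b,c}
  B via B→A b: +{b}
  FIRST[S]={a,b,c}  FIRST[A]={a,b,c}  FIRST[B]={a,b,c}
[3] (no change)
  FIRST[S]={a,b,c}  FIRST[A]={a,b,c}  FIRST[B]={a,b,c}

Compute FOLLOW by fixpoint:
initialize: $ ∈ FOLLOW(S)
pass 1:
  A→A a a: FOLLOW(A) ⊇ FIRST(a) = {a}; new: +{a}
  A→S b: FOLLOW(S) ⊇ FIRST(b) = {b}; new: +{b}
  B→A b: FOLLOW(A) ⊇ FIRST(b) = {b}; new: +{b}
  B→c S a: FOLLOW(S) ⊇ FIRST(a) = {a}; new: +{a}
  S→B: FOLLOW(B) ⊇ FOLLOW(S) ⊇ {$,a,b}; new: +{$,a,b}
  FOLLOW(S)={$,a,b}  FOLLOW(A)={a,b}  FOLLOW(B)={$,a,b}
pass 2: done
  FOLLOW(S)={$,a,b}  FOLLOW(A)={a,b}  FOLLOW(B)={$,a,b}

FOLLOW(S) = ["$", "a", "b"]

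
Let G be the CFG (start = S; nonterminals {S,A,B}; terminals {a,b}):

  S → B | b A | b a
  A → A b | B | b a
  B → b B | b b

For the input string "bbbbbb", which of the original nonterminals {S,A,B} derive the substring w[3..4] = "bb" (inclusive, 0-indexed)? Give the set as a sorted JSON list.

CNF form of G:
  S -> T0 A | T0 B | T0 T0 | T0 T1
  A -> A T0 | T0 B | T0 T0 | T0 T1
  B -> T0 B | T0 T0
  T0 -> b
  T1 -> a

Fill CYK table bottom-up, restricted to cells inside w[3..4]:
  cell(3,3) b: {T0}  orig:{}
  cell(4,4) b: {T0}  orig:{}
  cell(3,4) bb: {A,B,S}

Original NTs in T[3,4] deriving "bb": ["A", "B", "S"]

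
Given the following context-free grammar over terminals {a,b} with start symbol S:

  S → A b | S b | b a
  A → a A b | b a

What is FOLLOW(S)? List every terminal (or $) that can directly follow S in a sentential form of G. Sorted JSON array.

FIRST sets, iterate to fixpoint:
round 1:
  A via A→a A b: +{a}
  A via A→b a: +{b}
  S via S→A b: +{a,b}
  FIRST[S]={a,b}  FIRST[A]={a,b}
round 2: — fixpoint
  FIRST[S]={a,b}  FIRST[A]={a,b}

FOLLOW sets:
FOLLOW(S) := {$}
[1]
  A→a A b: FOLLOW(A) ⊇ FIRST(b) = {b}; new: +{b}
  S→S b: FOLLOW(S) ⊇ FIRST(b) = {b}; new: +{b}
  FOLLOW(S)={$,b}  FOLLOW(A)={b}
[2] done
  FOLLOW(S)={$,b}  FOLLOW(A)={b}

FOLLOW(S) = ["$", "b"]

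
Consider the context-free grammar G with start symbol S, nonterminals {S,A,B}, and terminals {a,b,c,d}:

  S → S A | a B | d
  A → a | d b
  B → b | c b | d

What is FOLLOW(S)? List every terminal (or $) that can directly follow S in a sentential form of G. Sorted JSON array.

FIRST iteration:
[1]
  A via A→a: +{a}
  A via A→d b: +{d}
  B via B→b: +{b}
  B via B→c b: +{c}
  B via B→d: +{d}
  S via S→a B: +{a}
  S via S→d: +{d}
  FIRST(S)={a,d}  FIRST(A)={a,d}  FIRST(B)={b,c,d}
[2] (no change)
  FIRST(S)={a,d}  FIRST(A)={a,d}  FIRST(B)={b,c,d}

FOLLOW sets:
initialize: $ ∈ FOLLOW(S)
pass 1:
  S→S A: FOLLOW(S) ⊇ FIRST(A) = {a,d}; new: +{a,d}
  S→S A: FOLLOW(A) ⊇ FOLLOW(S) ⊇ {$,a,d}; new: +{$,a,d}
  S→a B: FOLLOW(B) ⊇ FOLLOW(S) ⊇ {$,a,d}; new: +{$,a,d}
  FOLLOW(S)={$,a,d}  FOLLOW(A)={$,a,d}  FOLLOW(B)={$,a,d}
pass 2: — fixpoint
  FOLLOW(S)={$,a,d}  FOLLOW(A)={$,a,d}  FOLLOW(B)={$,a,d}

FOLLOW(S) = ["$", "a", "d"]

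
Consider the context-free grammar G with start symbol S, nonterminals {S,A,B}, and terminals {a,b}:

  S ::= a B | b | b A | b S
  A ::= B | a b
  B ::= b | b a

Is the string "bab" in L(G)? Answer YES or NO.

Convert to CNF:
  S -> T0 B | T1 A | T1 S | b
  A -> T0 T1 | T1 T0 | b
  B -> T1 T0 | b
  T0 -> a
  T1 -> b

Fill CYK table bottom-up:
  [0..0]={A,B,S,T1}  "b"  orig:{A,B,S}
  [1..1]={T0}  "a"  orig:{}
  [2..2]={A,B,S,T1}  "b"  orig:{A,B,S}
  [0..1]={A,B}  "ba"
  [1..2]={A,S}  "ab"
  [0..2]={S}  "bab"

S ∈ T[0,2] ⇒ YES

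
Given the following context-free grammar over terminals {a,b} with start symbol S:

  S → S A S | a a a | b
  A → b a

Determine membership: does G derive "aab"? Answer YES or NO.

CNF form of G:
  S -> S X2 | T1 X3 | b
  A -> T0 T1
  T0 -> b
  T1 -> a
  X2 -> A S
  X3 -> T1 T1

CYK table (by increasing span):
  [0..0]={T1}  "a"  orig:{}
  [1..1]={T1}  "a"  orig:{}
  [2..2]={S,T0}  "b"  orig:{S}
  [0..1]={X3}  "aa"  orig:{}
  [1..2]=∅  "ab"
  [0..2]=∅  "aab"

S ∉ T[0,2] ⇒ NO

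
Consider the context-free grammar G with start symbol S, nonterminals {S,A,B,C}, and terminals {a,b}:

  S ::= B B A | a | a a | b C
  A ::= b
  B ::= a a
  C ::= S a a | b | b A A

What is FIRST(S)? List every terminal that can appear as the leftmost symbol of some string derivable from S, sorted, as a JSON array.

Compute FIRST by fixpoint:
[1]
  A via A→b: +{b}
  B via B→a a: +{a}
  C via C→b: +{b}
  S via S→B B A: +{a}
  S via S→b C: +{b}
  S: {a,b}  A: {b}  B: {a}  C: {b}
[2]
  C via C→S a a: +{a}
  S: {a,b}  A: {b}  B: {a}  C: {a,b}
[3] — fixpoint
  S: {a,b}  A: {b}  B: {a}  C: {a,b}

FIRST(S) = ["a", "b"]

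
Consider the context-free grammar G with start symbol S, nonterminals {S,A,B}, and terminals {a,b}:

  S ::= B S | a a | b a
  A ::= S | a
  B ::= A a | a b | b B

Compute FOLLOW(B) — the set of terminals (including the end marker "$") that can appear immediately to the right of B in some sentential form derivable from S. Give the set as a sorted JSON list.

FIRST sets, iterate to fixpoint:
[1]
  A via A→a: +{a}
  B via B→A a: +{a}
  B via B→b B: +{b}
  S via S→B S: +{a,b}
  FIRST[S]={a,b}  FIRST[A]={a}  FIRST[B]={a,b}
[2]
  A via A→S: +{b}
  FIRST[S]={a,b}  FIRST[A]={a,b}  FIRST[B]={a,b}
[3] — fixpoint
  FIRST[S]={a,b}  FIRST[A]={a,b}  FIRST[B]={a,b}

FOLLOW sets:
initialize: $ ∈ FOLLOW(S)
pass 1:
  B→A a: FOLLOW(A) ⊇ FIRST(a) = {a}; new: +{a}
  S→B S: FOLLOW(B) ⊇ FIRST(S) = {a,b}; new: +{a,b}
  S: {$}  A: {a}  B: {a,b}
pass 2:
  A→S: FOLLOW(S) ⊇ FOLLOW(A) ⊇ {a}; new: +{a}
  S: {$,a}  A: {a}  B: {a,b}
pass 3: (stable)
  S: {$,a}  A: {a}  B: {a,b}

FOLLOW(B) = ["a", "b"]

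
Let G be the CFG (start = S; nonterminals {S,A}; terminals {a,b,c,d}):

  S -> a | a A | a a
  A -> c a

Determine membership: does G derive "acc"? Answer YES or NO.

CNF form of G:
  S -> T1 A | T1 T1 | a
  A -> T0 T1
  T0 -> c
  T1 -> a

CYK fill:
  T[0,0] 'a' = {S,T1}  orig:{S}
  T[1,1] 'c' = {T0}  orig:{}
  T[2,2] 'c' = {T0}  orig:{}
  T[0,1] 'ac' = ∅
  T[1,2] 'cc' = ∅
  T[0,2] 'acc' = ∅

S ∉ T[0,2] ⇒ NO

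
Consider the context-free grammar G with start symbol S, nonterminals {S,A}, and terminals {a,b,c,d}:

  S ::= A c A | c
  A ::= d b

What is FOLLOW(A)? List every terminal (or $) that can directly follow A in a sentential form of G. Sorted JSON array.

FIRST iteration:
iter 1:
  A via A→d b: +{d}
  S via S→A c A: +{d}
  S via S→c: +{c}
  S: {c,d}  A: {d}
iter 2: (stable)
  S: {c,d}  A: {d}

Compute FOLLOW by fixpoint:
FOLLOW(S) := {$}
[1]
  S→A c A: FOLLOW(A) ⊇ FIRST(c) = {c}; new: +{c}
  S→A c A: FOLLOW(A) ⊇ FOLLOW(S) ⊇ {$}; new: +{$}
  FOLLOW[S]={$}  FOLLOW[A]={$,c}
[2] done
  FOLLOW[S]={$}  FOLLOW[A]={$,c}

FOLLOW(A) = ["$", "c"]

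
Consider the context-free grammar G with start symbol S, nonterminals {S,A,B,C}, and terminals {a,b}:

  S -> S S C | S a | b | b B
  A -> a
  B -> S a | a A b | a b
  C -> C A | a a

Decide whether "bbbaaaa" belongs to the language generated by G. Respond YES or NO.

Convert to CNF:
  S -> S T0 | S X3 | T1 B | b
  A -> a
  B -> S T0 | T0 T1 | T0 X2
  C -> C A | T0 T0
  T0 -> a
  T1 -> b
  X2 -> A T1
  X3 -> S C

CYK table (by increasing span):
  T[0,0] 'b' = {S,T1}  orig:{S}
  T[1,1] 'b' = {S,T1}  orig:{S}
  T[2,2] 'b' = {S,T1}  orig:{S}
  T[3,3] 'a' = {A,T0}  orig:{A}
  T[4,4] 'a' = {A,T0}  orig:{A}
  T[5,5] 'a' = {A,T0}  orig:{A}
  T[6,6] 'a' = {A,T0}  orig:{A}
  T[0,1] 'bb' = ∅
  T[1,2] 'bb' = ∅
  T[2,3] 'ba' = {B,S}
  T[3,4] 'aa' = {C}
  T[4,5] 'aa' = {C}
  T[5,6] 'aa' = {C}
  T[0,2] 'bbb' = ∅
  T[1,3] 'bba' = {S}
  T[2,4] 'baa' = {B,S,X3}  orig:{B,S}
  T[3,5] 'aaa' = {C}
  T[4,6] 'aaa' = {C}
  T[0,3] 'bbba' = ∅
  T[1,4] 'bbaa' = {B,S}
  T[2,5] 'baaa' = {B,S,X3}  orig:{B,S}
  T[3,6] 'aaaa' = {C}
  T[0,4] 'bbbaa' = {S}
  T[1,5] 'bbaaa' = {B,S,X3}  orig:{B,S}
  T[2,6] 'baaaa' = {B,S,X3}  orig:{B,S}
  T[0,5] 'bbbaaa' = {B,S}
  T[1,6] 'bbaaaa' = {B,S,X3}  orig:{B,S}
  T[0,6] 'bbbaaaa' = {B,S,X3}  orig:{B,S}

S ∈ T[0,6] ⇒ YES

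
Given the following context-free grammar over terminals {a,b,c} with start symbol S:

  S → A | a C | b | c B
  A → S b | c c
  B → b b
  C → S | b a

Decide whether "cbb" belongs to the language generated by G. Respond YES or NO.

CNF form of G:
  S -> S T0 | T1 B | T1 T1 | T2 C | b
  A -> S T0 | T1 T1
  B -> T0 T0
  C -> S T0 | T0 T2 | T1 B | T1 T1 | T2 C | b
  T0 -> b
  T1 -> c
  T2 -> a

CYK table (by increasing span):
  [0..0]={T1}  "c"  orig:{}
  [1..1]={C,S,T0}  "b"  orig:{C,S}
  [2..2]={C,S,T0}  "b"  orig:{C,S}
  [0..1]=∅  "cb"
  [1..2]={A,B,C,S}  "bb"
  [0..2]={C,S}  "cbb"

S ∈ T[0,2] ⇒ YES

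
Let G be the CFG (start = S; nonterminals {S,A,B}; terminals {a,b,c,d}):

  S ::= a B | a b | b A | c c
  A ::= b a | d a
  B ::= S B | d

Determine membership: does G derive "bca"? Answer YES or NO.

CNF form of G:
  S -> T0 A | T1 B | T1 T0 | T3 T3
  A -> T0 T1 | T2 T1
  B -> S B | d
  T0 -> b
  T1 -> a
  T2 -> d
  T3 -> c

Fill CYK table bottom-up:
  T[0,0] 'b' = {T0}  orig:{}
  T[1,1] 'c' = {T3}  orig:{}
  T[2,2] 'a' = {T1}  orig:{}
  T[0,1] 'bc' = ∅
  T[1,2] 'ca' = ∅
  T[0,2] 'bca' = ∅

S ∉ T[0,2] ⇒ NO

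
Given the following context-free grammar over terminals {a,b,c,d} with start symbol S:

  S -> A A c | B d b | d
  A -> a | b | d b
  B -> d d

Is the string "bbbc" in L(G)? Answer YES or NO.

Convert to CNF:
  S -> A X3 | B X4 | d
  A -> T0 T1 | a | b
  B -> T0 T0
  T0 -> d
  T1 -> b
  T2 -> c
  X3 -> A T2
  X4 -> T0 T1

Fill CYK table bottom-up:
  [0..0]={A,T1}  "b"  orig:{A}
  [1..1]={A,T1}  "b"  orig:{A}
  [2..2]={A,T1}  "b"  orig:{A}
  [3..3]={T2}  "c"  orig:{}
  [0..1]=∅  "bb"
  [1..2]=∅  "bb"
  [2..3]={X3}  "bc"  orig:{}
  [0..2]=∅  "bbb"
  [1..3]={S}  "bbc"
  [0..3]=∅  "bbbc"

S ∉ T[0,3] ⇒ NO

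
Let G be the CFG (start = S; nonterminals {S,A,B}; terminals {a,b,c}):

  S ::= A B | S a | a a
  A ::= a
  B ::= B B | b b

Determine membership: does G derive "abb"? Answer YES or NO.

CNF form of G:
  S -> A B | S T1 | T1 T1
  A -> a
  B -> B B | T0 T0
  T0 -> b
  T1 -> a

CYK fill:
  T[0,0] 'a' = {A,T1}  orig:{A}
  T[1,1] 'b' = {T0}  orig:{}
  T[2,2] 'b' = {T0}  orig:{}
  T[0,1] 'ab' = ∅
  T[1,2] 'bb' = {B}
  T[0,2] 'abb' = {S}

S ∈ T[0,2] ⇒ YES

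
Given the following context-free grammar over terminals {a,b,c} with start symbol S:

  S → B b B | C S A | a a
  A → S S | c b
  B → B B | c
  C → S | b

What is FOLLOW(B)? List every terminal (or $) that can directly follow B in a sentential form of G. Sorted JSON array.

Compute FIRST by fixpoint:
[1]
  A via A→c b: +{c}
  B via B→c: +{c}
  C via C→b: +{b}
  S via S→B b B: +{c}
  S via S→C S A: +{b}
  S via S→a a: +{a}
  S: {a,b,c}  A: {c}  B: {c}  C: {b}
[2]
  A via A→S S: +{a,b}
  C via C→S: +{a,c}
  S: {a,b,c}  A: {a,b,c}  B: {c}  C: {a,b,c}
[3] done
  S: {a,b,c}  A: {a,b,c}  B: {c}  C: {a,b,c}

Compute FOLLOW by fixpoint:
seed FOLLOW(S) with $
round 1:
  A→S S: FOLLOW(S) ⊇ FIRST(S) = {a,b,c}; new: +{a,b,c}
  B→B B: FOLLOW(B) ⊇ FIRST(B) = {c}; new: +{c}
  S→B b B: FOLLOW(B) ⊇ FIRST(b) = {b}; new: +{b}
  S→B b B: FOLLOW(B) ⊇ FOLLOW(S) ⊇ {$,a,b,c}; new: +{$,a}
  S→C S A: FOLLOW(C) ⊇ FIRST(S) = {a,b,c}; new: +{a,b,c}
  S→C S A: FOLLOW(A) ⊇ FOLLOW(S) ⊇ {$,a,b,c}; new: +{$,a,b,c}
  FOLLOW(S)={$,a,b,c}  FOLLOW(A)={$,a,b,c}  FOLLOW(B)={$,a,b,c}  FOLLOW(C)={a,b,c}
round 2: done
  FOLLOW(S)={$,a,b,c}  FOLLOW(A)={$,a,b,c}  FOLLOW(B)={$,a,b,c}  FOLLOW(C)={a,b,c}

FOLLOW(B) = ["$", "a", "b", "c"]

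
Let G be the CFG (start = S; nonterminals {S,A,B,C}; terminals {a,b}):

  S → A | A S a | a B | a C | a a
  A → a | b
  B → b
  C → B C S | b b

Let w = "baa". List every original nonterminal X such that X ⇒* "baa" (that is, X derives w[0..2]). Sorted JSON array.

Convert to CNF:
  S -> A X3 | T1 B | T1 C | T1 T1 | a | b
  A -> a | b
  B -> b
  C -> B X2 | T0 T0
  T0 -> b
  T1 -> a
  X2 -> C S
  X3 -> S T1

CYK table (by increasing span) (cells [i..j] with 0 ≤ i ≤ j ≤ 2 only):
  [0..0]={A,B,S,T0}  "b"  orig:{A,B,S}
  [1..1]={A,S,T1}  "a"  orig:{A,S}
  [2..2]={A,S,T1}  "a"  orig:{A,S}
  [0..1]={X3}  "ba"  orig:{}
  [1..2]={S,X3}  "aa"  orig:{S}
  [0..2]={S}  "baa"

Original NTs in T[0,2] deriving "baa": ["S"]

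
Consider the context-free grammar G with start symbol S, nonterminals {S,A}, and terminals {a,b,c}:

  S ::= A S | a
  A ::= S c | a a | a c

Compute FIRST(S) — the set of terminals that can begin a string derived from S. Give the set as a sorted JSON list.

FIRST iteration:
round 1:
  A via A→a a: +{a}
  S via S→A S: +{a}
  FIRST(S)={a}  FIRST(A)={a}
round 2: (stable)
  FIRST(S)={a}  FIRST(A)={a}

FIRST(S) = ["a"]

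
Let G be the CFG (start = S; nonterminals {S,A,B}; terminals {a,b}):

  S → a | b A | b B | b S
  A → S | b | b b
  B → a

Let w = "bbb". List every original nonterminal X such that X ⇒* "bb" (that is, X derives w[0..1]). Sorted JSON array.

Convert to CNF:
  S -> T0 A | T0 B | T0 S | a
  A -> T0 A | T0 B | T0 S | T0 T0 | a | b
  B -> a
  T0 -> b

CYK fill, restricted to cells inside w[0..1]:
  cell(0,0) b: {A,T0}  orig:{A}
  cell(1,1) b: {A,T0}  orig:{A}
  cell(0,1) bb: {A,S}

Original NTs in T[0,1] deriving "bb": ["A", "S"]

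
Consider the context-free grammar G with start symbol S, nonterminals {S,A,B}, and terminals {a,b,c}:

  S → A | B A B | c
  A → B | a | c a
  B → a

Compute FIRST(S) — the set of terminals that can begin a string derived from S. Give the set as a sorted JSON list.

Compute FIRST by fixpoint:
round 1:
  A via A→a: +{a}
  A via A→c a: +{c}
  B via B→a: +{a}
  S via S→A: +{a,c}
  FIRST[S]={a,c}  FIRST[A]={a,c}  FIRST[B]={a}
round 2: done
  FIRST[S]={a,c}  FIRST[A]={a,c}  FIRST[B]={a}

FIRST(S) = ["a", "c"]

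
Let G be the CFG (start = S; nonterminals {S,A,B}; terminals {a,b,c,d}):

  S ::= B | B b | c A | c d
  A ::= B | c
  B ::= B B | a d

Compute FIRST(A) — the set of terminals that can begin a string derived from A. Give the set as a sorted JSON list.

FIRST sets, iterate to fixpoint:
[1]
  A via A→c: +{c}
  B via B→a d: +{a}
  S via S→B: +{a}
  S via S→c A: +{c}
  FIRST[S]={a,c}  FIRST[A]={c}  FIRST[B]={a}
[2]
  A via A→B: +{a}
  FIRST[S]={a,c}  FIRST[A]={a,c}  FIRST[B]={a}
[3] (no change)
  FIRST[S]={a,c}  FIRST[A]={a,c}  FIRST[B]={a}

FIRST(A) = ["a", "c"]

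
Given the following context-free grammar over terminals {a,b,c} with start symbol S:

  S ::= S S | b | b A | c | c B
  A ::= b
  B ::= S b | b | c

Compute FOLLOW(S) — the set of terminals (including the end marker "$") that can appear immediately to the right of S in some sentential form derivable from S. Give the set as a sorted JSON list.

FIRST sets, iterate to fixpoint:
round 1:
  A via A→b: +{b}
  B via B→b: +{b}
  B via B→c: +{c}
  S via S→b: +{b}
  S via S→c: +{c}
  FIRST[S]={b,c}  FIRST[A]={b}  FIRST[B]={b,c}
round 2: (stable)
  FIRST[S]={b,c}  FIRST[A]={b}  FIRST[B]={b,c}

FOLLOW iteration:
FOLLOW(S) := {$}
pass 1:
  B→S b: FOLLOW(S) ⊇ FIRST(b) = {b}; new: +{b}
  S→S S: FOLLOW(S) ⊇ FIRST(S) = {b,c}; new: +{c}
  S→b A: FOLLOW(A) ⊇ FOLLOW(S) ⊇ {$,b,c}; new: +{$,b,c}
  S→c B: FOLLOW(B) ⊇ FOLLOW(S) ⊇ {$,b,c}; new: +{$,b,c}
  FOLLOW(S)={$,b,c}  FOLLOW(A)={$,b,c}  FOLLOW(B)={$,b,c}
pass 2: — fixpoint
  FOLLOW(S)={$,b,c}  FOLLOW(A)={$,b,c}  FOLLOW(B)={$,b,c}

FOLLOW(S) = ["$", "b", "c"]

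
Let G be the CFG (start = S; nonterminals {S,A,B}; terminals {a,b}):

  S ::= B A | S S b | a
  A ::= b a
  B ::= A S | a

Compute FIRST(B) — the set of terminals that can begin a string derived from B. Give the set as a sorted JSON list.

FIRST sets, iterate to fixpoint:
pass 1:
  A via A→b a: +{b}
  B via B→A S: +{b}
  B via B→a: +{a}
  S via S→B A: +{a,b}
  S: {a,b}  A: {b}  B: {a,b}
pass 2: — fixpoint
  S: {a,b}  A: {b}  B: {a,b}

FIRST(B) = ["a", "b"]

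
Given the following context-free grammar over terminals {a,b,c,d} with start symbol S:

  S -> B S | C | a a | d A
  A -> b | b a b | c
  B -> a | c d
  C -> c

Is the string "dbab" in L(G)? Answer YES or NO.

Convert to CNF:
  S -> B S | T1 T1 | T3 A | c
  A -> T0 X4 | b | c
  B -> T2 T3 | a
  C -> c
  T0 -> b
  T1 -> a
  T2 -> c
  T3 -> d
  X4 -> T1 T0

Fill CYK table bottom-up:
  [0..0]={T3}  "d"  orig:{}
  [1..1]={A,T0}  "b"  orig:{A}
  [2..2]={B,T1}  "a"  orig:{B}
  [3..3]={A,T0}  "b"  orig:{A}
  [0..1]={S}  "db"
  [1..2]=∅  "ba"
  [2..3]={X4}  "ab"  orig:{}
  [0..2]=∅  "dba"
  [1..3]={A}  "bab"
  [0..3]={S}  "dbab"

S ∈ T[0,3] ⇒ YES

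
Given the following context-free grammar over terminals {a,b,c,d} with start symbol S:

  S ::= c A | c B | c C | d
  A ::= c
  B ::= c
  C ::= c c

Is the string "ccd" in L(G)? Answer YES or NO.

CNF form of G:
  S -> T0 A | T0 B | T0 C | d
  A -> c
  B -> c
  C -> T0 T0
  T0 -> c

CYK table (by increasing span):
  T[0,0] 'c' = {A,B,T0}  orig:{A,B}
  T[1,1] 'c' = {A,B,T0}  orig:{A,B}
  T[2,2] 'd' = {S}
  T[0,1] 'cc' = {C,S}
  T[1,2] 'cd' = ∅
  T[0,2] 'ccd' = ∅

S ∉ T[0,2] ⇒ NO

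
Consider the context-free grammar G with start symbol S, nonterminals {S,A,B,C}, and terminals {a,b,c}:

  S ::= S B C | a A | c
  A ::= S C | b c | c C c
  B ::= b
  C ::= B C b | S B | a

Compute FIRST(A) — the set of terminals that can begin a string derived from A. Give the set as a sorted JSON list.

Compute FIRST by fixpoint:
round 1:
  A via A→b c: +{b}
  A via A→c C c: +{c}
  B via B→b: +{b}
  C via C→B C b: +{b}
  C via C→a: +{a}
  S via S→a A: +{a}
  S via S→c: +{c}
  FIRST(S)={a,c}  FIRST(A)={b,c}  FIRST(B)={b}  FIRST(C)={a,b}
round 2:
  A via A→S C: +{a}
  C via C→S B: +{c}
  FIRST(S)={a,c}  FIRST(A)={a,b,c}  FIRST(B)={b}  FIRST(C)={a,b,c}
round 3: — fixpoint
  FIRST(S)={a,c}  FIRST(A)={a,b,c}  FIRST(B)={b}  FIRST(C)={a,b,c}

FIRST(A) = ["a", "b", "c"]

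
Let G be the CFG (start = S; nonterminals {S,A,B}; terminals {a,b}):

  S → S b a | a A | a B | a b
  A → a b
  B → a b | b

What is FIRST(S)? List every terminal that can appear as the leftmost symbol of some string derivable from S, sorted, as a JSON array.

Compute FIRST by fixpoint:
round 1:
  A via A→a b: +{a}
  B via B→a b: +{a}
  B via B→b: +{b}
  S via S→a A: +{a}
  FIRST(S)={a}  FIRST(A)={a}  FIRST(B)={a,b}
round 2: — fixpoint
  FIRST(S)={a}  FIRST(A)={a}  FIRST(B)={a,b}

FIRST(S) = ["a"]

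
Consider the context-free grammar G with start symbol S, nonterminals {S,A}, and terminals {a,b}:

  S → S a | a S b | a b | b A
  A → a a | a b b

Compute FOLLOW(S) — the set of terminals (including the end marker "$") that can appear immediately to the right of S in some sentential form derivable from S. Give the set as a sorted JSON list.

FIRST sets, iterate to fixpoint:
round 1:
  A via A→a a: +{a}
  S via S→a S b: +{a}
  S via S→b A: +{b}
  FIRST[S]={a,b}  FIRST[A]={a}
round 2: (no change)
  FIRST[S]={a,b}  FIRST[A]={a}

FOLLOW sets:
seed FOLLOW(S) with $
round 1:
  S→S a: FOLLOW(S) ⊇ FIRST(a) = {a}; new: +{a}
  S→a S b: FOLLOW(S) ⊇ FIRST(b) = {b}; new: +{b}
  S→b A: FOLLOW(A) ⊇ FOLLOW(S) ⊇ {$,a,b}; new: +{$,a,b}
  S: {$,a,b}  A: {$,a,b}
round 2: — fixpoint
  S: {$,a,b}  A: {$,a,b}

FOLLOW(S) = ["$", "a", "b"]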